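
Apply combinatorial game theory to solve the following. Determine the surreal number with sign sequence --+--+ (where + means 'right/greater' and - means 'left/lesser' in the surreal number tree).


Sign expansion: --+--+
Rule: track bounds (lo, hi), initially (-inf, +inf). On '+', the current value becomes lo and we move to the simplest number in (value, hi): value + 1 if hi = +inf, otherwise the midpoint (value + hi)/2. On '-', the current value becomes hi and we move to value - 1 if lo = -inf, otherwise the midpoint (lo + value)/2.
Start at 0.
Step 1: sign = -, move left. Bounds: (-inf, 0). Value = -1
Step 2: sign = -, move left. Bounds: (-inf, -1). Value = -2
Step 3: sign = +, move right. Bounds: (-2, -1). Value = -3/2
Step 4: sign = -, move left. Bounds: (-2, -3/2). Value = -7/4
Step 5: sign = -, move left. Bounds: (-2, -7/4). Value = -15/8
Step 6: sign = +, move right. Bounds: (-15/8, -7/4). Value = -29/16
The surreal number with sign expansion --+--+ is -29/16.

-29/16


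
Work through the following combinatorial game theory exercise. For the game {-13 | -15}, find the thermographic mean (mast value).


Game = {-13 | -15}, a switch {a | b} with numbers a > b.
Its thermograph has left wall a - t and right wall b + t, which meet at t = (a - b)/2, where both equal (a + b)/2. So the mast (mean value) is at (a + b)/2.
Mean = (-13 + (-15))/2 = -28/2 = -14

-14


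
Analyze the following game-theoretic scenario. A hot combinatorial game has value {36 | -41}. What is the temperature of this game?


The game is {36 | -41}, a switch {a | b} with numbers a > b.
Cooling {a | b} by t gives {a - t | b + t}, which stops being hot when a - t = b + t, i.e. at t = (a - b)/2. So the temperature of a switch is (a - b)/2.
Temperature = (Left option - Right option) / 2
= (36 - (-41)) / 2
= 77 / 2
= 77/2

77/2


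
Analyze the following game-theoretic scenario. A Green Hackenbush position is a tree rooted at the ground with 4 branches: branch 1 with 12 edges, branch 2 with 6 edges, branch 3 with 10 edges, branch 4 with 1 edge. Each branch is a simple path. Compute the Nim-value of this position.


The tree has 4 branches from the ground vertex.
In Green Hackenbush, the Nim-value of a simple path of length k is k.
Branch 1: length 12, Nim-value = 12
Branch 2: length 6, Nim-value = 6
Branch 3: length 10, Nim-value = 10
Branch 4: length 1, Nim-value = 1
Total Nim-value = XOR of all branch values:
0 XOR 12 = 12
12 XOR 6 = 10
10 XOR 10 = 0
0 XOR 1 = 1
Nim-value of the tree = 1

1


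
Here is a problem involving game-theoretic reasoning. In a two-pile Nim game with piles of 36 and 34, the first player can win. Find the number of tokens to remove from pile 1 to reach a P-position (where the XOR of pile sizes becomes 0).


Piles: 36 and 34
Current XOR: 36 XOR 34 = 6 (non-zero, so this is an N-position).
To make the XOR zero, we need to find a move that balances the piles.
For pile 1 (size 36): target = 36 XOR 6 = 34
We reduce pile 1 from 36 to 34.
Tokens removed: 36 - 34 = 2
Verification: 34 XOR 34 = 0

2


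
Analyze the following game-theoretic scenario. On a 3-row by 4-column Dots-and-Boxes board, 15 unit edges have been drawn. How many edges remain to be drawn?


Grid: 3 x 4 boxes, i.e. 4 rows and 5 columns of dots.
Horizontal edges: (rows + 1) * cols = 4 * 4 = 16
Vertical edges: rows * (cols + 1) = 3 * 5 = 15
Total edges: 16 + 15 = 31
Edges drawn: 15
Remaining: 31 - 15 = 16

16


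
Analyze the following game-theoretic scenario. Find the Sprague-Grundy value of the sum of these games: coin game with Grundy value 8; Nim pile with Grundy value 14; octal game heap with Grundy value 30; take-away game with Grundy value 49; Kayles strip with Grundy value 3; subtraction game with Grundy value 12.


By the Sprague-Grundy theorem, the Grundy value of a sum of games is the XOR of individual Grundy values.
coin game: Grundy value = 8. Running XOR: 0 XOR 8 = 8
Nim pile: Grundy value = 14. Running XOR: 8 XOR 14 = 6
octal game heap: Grundy value = 30. Running XOR: 6 XOR 30 = 24
take-away game: Grundy value = 49. Running XOR: 24 XOR 49 = 41
Kayles strip: Grundy value = 3. Running XOR: 41 XOR 3 = 42
subtraction game: Grundy value = 12. Running XOR: 42 XOR 12 = 38
The combined Grundy value is 38.

38


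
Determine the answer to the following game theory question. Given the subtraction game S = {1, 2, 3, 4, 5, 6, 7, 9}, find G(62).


The subtraction set is S = {1, 2, 3, 4, 5, 6, 7, 9}.
G(k) = mex{ G(k - s) : s in S, s <= k }. We compute iteratively: G(0) = 0.
G(1) = mex({0}) = 1
G(2) = mex({0, 1}) = 2
G(3) = mex({0, 1, 2}) = 3
G(4) = mex({0, 1, 2, 3}) = 4
G(5) = mex({0, 1, 2, 3, 4}) = 5
G(6) = mex({0, 1, 2, 3, 4, 5}) = 6
G(7) = mex({0, 1, 2, 3, 4, 5, 6}) = 7
G(8) = mex({1, 2, 3, 4, 5, 6, 7}) = 0
G(9) = mex({0, 2, 3, 4, 5, 6, 7}) = 1
G(10) = mex({0, 1, 3, 4, 5, 6, 7}) = 2
G(11) = mex({0, 1, 2, 4, 5, 6, 7}) = 3
G(12) = mex({0, 1, 2, 3, 5, 6, 7}) = 4
G(13) = mex({0, 1, 2, 3, 4, 6, 7}) = 5
G(14) = mex({0, 1, 2, 3, 4, 5, 7}) = 6
G(15) = mex({0, 1, 2, 3, 4, 5, 6}) = 7
G(16) = mex({1, 2, 3, 4, 5, 6, 7}) = 0
Observe that G(8)..G(16) = 0, 1, 2, 3, 4, 5, 6, 7, 0 repeats G(0)..G(8) = 0, 1, 2, 3, 4, 5, 6, 7, 0.
For k >= max(S) = 9, G(k) is determined by the previous 9 values G(k-9)..G(k-1); a window of 9 consecutive values has recurred shifted by 8, so by induction G(k + 8) = G(k) for all k >= 0: the sequence is periodic from the start with period 8.
One period: G(0..7) = 0, 1, 2, 3, 4, 5, 6, 7.
62 mod 8 = 6, so G(62) = G(6) = 6.

6


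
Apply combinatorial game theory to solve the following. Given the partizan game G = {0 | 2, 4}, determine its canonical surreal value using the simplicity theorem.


Left options: {0}, max = 0
Right options: {2, 4}, min = 2
All options are numbers and max(Left) < min(Right), so by the simplicity theorem the value is the simplest (earliest-born) number strictly between 0 and 2.
The only integer strictly between 0 and 2 is 1.
No non-integer in the interval can be simpler: if x is a non-integer in the interval, then floor(x) or ceil(x) also lies in the interval (the interval contains an integer), and both are proper prefixes of x's sign expansion, i.e. born earlier. So the game value is 1.
Game value = 1

1


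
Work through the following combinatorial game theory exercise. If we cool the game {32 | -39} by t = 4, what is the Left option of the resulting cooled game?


Original game: {32 | -39} (a switch {a | b} with a > b).
Cooling by t (for t below the temperature (a - b)/2 = 71/2) taxes each move by t: {a | b} cooled by t is {a - t | b + t}.
Cooling amount: t = 4
Cooled Left option: 32 - 4 = 28
Cooled Right option: -39 + 4 = -35
Cooled game: {28 | -35}
Left option = 28

28


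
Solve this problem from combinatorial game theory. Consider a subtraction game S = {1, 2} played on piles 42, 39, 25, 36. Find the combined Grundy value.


Subtraction set: {1, 2}
For this subtraction set, G(n) = n mod 3 (period = max + 1 = 3).
Pile 1 (size 42): G(42) = 42 mod 3 = 0
Pile 2 (size 39): G(39) = 39 mod 3 = 0
Pile 3 (size 25): G(25) = 25 mod 3 = 1
Pile 4 (size 36): G(36) = 36 mod 3 = 0
Total Grundy value = XOR of all: 0 XOR 0 XOR 1 XOR 0 = 1

1


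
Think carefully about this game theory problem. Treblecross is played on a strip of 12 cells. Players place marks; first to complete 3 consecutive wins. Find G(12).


Treblecross: place X on empty cells; 3-in-a-row wins.
Playing within two cells of an existing X lets the opponent win at once, so sensible play treats the cells i-2..i+2 around each X as dead. The player left with no safe cell loses, so this is a normal-play take-away game on strips of safe cells.
Placing X at cell i (0-indexed) of a strip of k safe cells leaves independent strips of sizes max(0, i-2) and max(0, k-i-3). Hence G(k) = mex{ G(max(0,i-2)) XOR G(max(0,k-i-3)) : 0 <= i < k }, with G(0) = 0.
G(1): splits (0,0):0^0=0 -> mex({0}) = 1
G(2): splits (0,0):0^0=0 -> mex({0}) = 1
G(3): splits (0,0):0^0=0 -> mex({0}) = 1
G(4): splits (0,1):0^1=1 (0,0):0^0=0 -> mex({0, 1}) = 2
G(5): splits (0,2):0^1=1 (0,1):0^1=1 (0,0):0^0=0 -> mex({0, 1}) = 2
G(6) = mex({1}) = 0
G(7) = mex({0, 1, 2}) = 3
G(8) = mex({0, 1, 2}) = 3
G(9) = mex({0, 2}) = 1
G(10) = mex({0, 2, 3}) = 1
G(11) = mex({0, 3}) = 1
G(12) = mex({1, 3}) = 0
Therefore G(12) = 0.

0


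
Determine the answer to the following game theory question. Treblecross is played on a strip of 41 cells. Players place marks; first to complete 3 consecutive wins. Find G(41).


Treblecross: place X on empty cells; 3-in-a-row wins.
Playing within two cells of an existing X lets the opponent win at once, so sensible play treats the cells i-2..i+2 around each X as dead. The player left with no safe cell loses, so this is a normal-play take-away game on strips of safe cells.
Placing X at cell i (0-indexed) of a strip of k safe cells leaves independent strips of sizes max(0, i-2) and max(0, k-i-3). Hence G(k) = mex{ G(max(0,i-2)) XOR G(max(0,k-i-3)) : 0 <= i < k }, with G(0) = 0.
G(1): splits (0,0):0^0=0 -> mex({0}) = 1
G(2): splits (0,0):0^0=0 -> mex({0}) = 1
G(3): splits (0,0):0^0=0 -> mex({0}) = 1
G(4): splits (0,1):0^1=1 (0,0):0^0=0 -> mex({0, 1}) = 2
G(5): splits (0,2):0^1=1 (0,1):0^1=1 (0,0):0^0=0 -> mex({0, 1}) = 2
G(6) = mex({1}) = 0
G(7) = mex({0, 1, 2}) = 3
G(8) = mex({0, 1, 2}) = 3
G(9) = mex({0, 2}) = 1
G(10) = mex({0, 2, 3}) = 1
G(11) = mex({0, 3}) = 1
G(12) = mex({1, 3}) = 0
G(13) = mex({0, 1, 2, 3}) = 4
G(14) = mex({0, 1, 2}) = 3
G(15) = mex({0, 1, 2}) = 3
G(16) = mex({0, 1, 2, 4}) = 3
G(17) = mex({0, 1, 3, 4}) = 2
G(18) = mex({0, 1, 3, 4}) = 2
G(19) = mex({0, 1, 3, 5}) = 2
G(20) = mex({0, 1, 2, 3, 5}) = 4
G(21) = mex({0, 1, 2, 3, 5}) = 4
G(22) = mex({1, 2, 6}) = 0
G(23) = mex({0, 1, 2, 3, 4, 6}) = 5
G(24) = mex({0, 1, 2, 3, 4}) = 5
G(25) = mex({0, 1, 3, 4, 7}) = 2
G(26) = mex({0, 1, 3, 4, 5, 7}) = 2
G(27) = mex({0, 1, 3, 5}) = 2
G(28) = mex({0, 1, 2, 5}) = 3
G(29) = mex({0, 1, 2, 4, 5, 6}) = 3
G(30) = mex({1, 2, 4, 6}) = 0
G(31) = mex({0, 1, 2, 3, 4, 6}) = 5
G(32) = mex({1, 2, 3, 4, 7}) = 0
G(33) = mex({0, 3, 7}) = 1
G(34) = mex({0, 2, 3, 5, 7}) = 1
G(35) = mex({0, 2, 3, 5, 6}) = 1
G(36) = mex({0, 1, 2, 5, 6}) = 3
G(37) = mex({0, 1, 2, 4, 5, 6}) = 3
G(38) = mex({0, 1, 2, 4}) = 3
G(39) = mex({0, 1, 2, 3, 4, 7}) = 5
G(40) = mex({0, 1, 2, 3, 4, 5, 7}) = 6
G(41) = mex({0, 1, 2, 3, 5, 7}) = 4
Therefore G(41) = 4.

4


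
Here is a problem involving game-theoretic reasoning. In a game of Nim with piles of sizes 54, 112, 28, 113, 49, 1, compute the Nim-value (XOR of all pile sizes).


We need the XOR (exclusive or) of all pile sizes.
After XOR-ing pile 1 (size 54): 0 XOR 54 = 54
After XOR-ing pile 2 (size 112): 54 XOR 112 = 70
After XOR-ing pile 3 (size 28): 70 XOR 28 = 90
After XOR-ing pile 4 (size 113): 90 XOR 113 = 43
After XOR-ing pile 5 (size 49): 43 XOR 49 = 26
After XOR-ing pile 6 (size 1): 26 XOR 1 = 27
The Nim-value of this position is 27.

27


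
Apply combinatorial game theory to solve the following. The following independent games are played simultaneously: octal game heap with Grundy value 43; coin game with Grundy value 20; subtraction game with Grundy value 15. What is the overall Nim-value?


By the Sprague-Grundy theorem, the Grundy value of a sum of games is the XOR of individual Grundy values.
octal game heap: Grundy value = 43. Running XOR: 0 XOR 43 = 43
coin game: Grundy value = 20. Running XOR: 43 XOR 20 = 63
subtraction game: Grundy value = 15. Running XOR: 63 XOR 15 = 48
The combined Grundy value is 48.

48


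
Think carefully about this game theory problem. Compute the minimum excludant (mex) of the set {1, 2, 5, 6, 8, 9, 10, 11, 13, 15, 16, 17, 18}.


Set = {1, 2, 5, 6, 8, 9, 10, 11, 13, 15, 16, 17, 18}
0 is NOT in the set. This is the mex.
mex = 0

0


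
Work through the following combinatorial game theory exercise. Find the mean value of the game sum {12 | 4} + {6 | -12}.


G1 = {12 | 4}, G2 = {6 | -12}
Each is a switch {a | b} with numbers a > b; its mean value is (a + b)/2, and mean value is additive over game sums: m(G1 + G2) = m(G1) + m(G2).
Mean of G1 = (12 + (4))/2 = 16/2 = 8
Mean of G2 = (6 + (-12))/2 = -6/2 = -3
Mean of G1 + G2 = 8 + -3 = 5

5


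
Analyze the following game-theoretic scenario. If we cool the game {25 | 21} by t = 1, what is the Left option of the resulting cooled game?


Original game: {25 | 21} (a switch {a | b} with a > b).
Cooling by t (for t below the temperature (a - b)/2 = 2) taxes each move by t: {a | b} cooled by t is {a - t | b + t}.
Cooling amount: t = 1
Cooled Left option: 25 - 1 = 24
Cooled Right option: 21 + 1 = 22
Cooled game: {24 | 22}
Left option = 24

24


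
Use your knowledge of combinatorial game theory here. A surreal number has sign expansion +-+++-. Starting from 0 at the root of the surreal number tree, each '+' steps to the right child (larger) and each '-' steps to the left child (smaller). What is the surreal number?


Sign expansion: +-+++-
Rule: track bounds (lo, hi), initially (-inf, +inf). On '+', the current value becomes lo and we move to the simplest number in (value, hi): value + 1 if hi = +inf, otherwise the midpoint (value + hi)/2. On '-', the current value becomes hi and we move to value - 1 if lo = -inf, otherwise the midpoint (lo + value)/2.
Start at 0.
Step 1: sign = +, move right. Bounds: (0, +inf). Value = 1
Step 2: sign = -, move left. Bounds: (0, 1). Value = 1/2
Step 3: sign = +, move right. Bounds: (1/2, 1). Value = 3/4
Step 4: sign = +, move right. Bounds: (3/4, 1). Value = 7/8
Step 5: sign = +, move right. Bounds: (7/8, 1). Value = 15/16
Step 6: sign = -, move left. Bounds: (7/8, 15/16). Value = 29/32
The surreal number with sign expansion +-+++- is 29/32.

29/32


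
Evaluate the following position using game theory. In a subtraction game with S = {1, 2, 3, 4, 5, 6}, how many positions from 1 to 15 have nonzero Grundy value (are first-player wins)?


Subtraction set S = {1, 2, 3, 4, 5, 6}, so G(n) = n mod 7.
G(n) = 0 when n is a multiple of 7.
Multiples of 7 in [1, 15]: 2
N-positions (nonzero Grundy) = 15 - 2 = 13

13


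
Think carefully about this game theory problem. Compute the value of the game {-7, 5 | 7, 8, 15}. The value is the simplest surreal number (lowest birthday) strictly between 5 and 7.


Left options: {-7, 5}, max = 5
Right options: {7, 8, 15}, min = 7
All options are numbers and max(Left) < min(Right), so by the simplicity theorem the value is the simplest (earliest-born) number strictly between 5 and 7.
The only integer strictly between 5 and 7 is 6.
No non-integer in the interval can be simpler: if x is a non-integer in the interval, then floor(x) or ceil(x) also lies in the interval (the interval contains an integer), and both are proper prefixes of x's sign expansion, i.e. born earlier. So the game value is 6.
Game value = 6

6


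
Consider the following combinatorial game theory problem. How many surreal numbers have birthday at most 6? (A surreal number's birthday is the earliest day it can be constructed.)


Day 0: {|} = 0 is born. Count = 1.
Day n: the number of surreal numbers born by day n is 2^(n+1) - 1.
By day 0: 2^1 - 1 = 1
By day 1: 2^2 - 1 = 3
By day 2: 2^3 - 1 = 7
By day 3: 2^4 - 1 = 15
By day 4: 2^5 - 1 = 31
By day 5: 2^6 - 1 = 63
By day 6: 2^7 - 1 = 127
By day 6: 127 surreal numbers.

127


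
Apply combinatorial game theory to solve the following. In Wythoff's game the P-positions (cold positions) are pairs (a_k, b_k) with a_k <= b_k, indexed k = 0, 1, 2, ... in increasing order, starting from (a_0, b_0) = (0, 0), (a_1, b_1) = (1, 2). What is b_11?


By Wythoff's theorem, a_k = floor(k * phi) and b_k = floor(k * phi^2) = a_k + k, where phi = (1 + sqrt(5))/2 is the golden ratio.
phi = (1 + sqrt(5))/2 = 1.618034
phi^2 = phi + 1 = 2.618034
k = 11
k * phi^2 = 11 * 2.618034 = 28.798374
b_11 = floor(k * phi^2) = 28 (check: a_11 + k = 17 + 11 = 28)

28


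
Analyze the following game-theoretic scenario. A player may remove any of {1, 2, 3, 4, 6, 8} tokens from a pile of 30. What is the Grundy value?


The subtraction set is S = {1, 2, 3, 4, 6, 8}.
G(k) = mex{ G(k - s) : s in S, s <= k }. We compute iteratively: G(0) = 0.
G(1) = mex({0}) = 1
G(2) = mex({0, 1}) = 2
G(3) = mex({0, 1, 2}) = 3
G(4) = mex({0, 1, 2, 3}) = 4
G(5) = mex({1, 2, 3, 4}) = 0
G(6) = mex({0, 2, 3, 4}) = 1
G(7) = mex({0, 1, 3, 4}) = 2
G(8) = mex({0, 1, 2, 4}) = 3
G(9) = mex({0, 1, 2, 3}) = 4
G(10) = mex({1, 2, 3, 4}) = 0
G(11) = mex({0, 2, 3, 4}) = 1
G(12) = mex({0, 1, 3, 4}) = 2
Observe that G(5)..G(12) = 0, 1, 2, 3, 4, 0, 1, 2 repeats G(0)..G(7) = 0, 1, 2, 3, 4, 0, 1, 2.
For k >= max(S) = 8, G(k) is determined by the previous 8 values G(k-8)..G(k-1); a window of 8 consecutive values has recurred shifted by 5, so by induction G(k + 5) = G(k) for all k >= 0: the sequence is periodic from the start with period 5.
One period: G(0..4) = 0, 1, 2, 3, 4.
30 mod 5 = 0, so G(30) = G(0) = 0.

0


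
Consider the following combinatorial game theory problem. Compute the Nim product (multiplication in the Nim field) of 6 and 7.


Nim multiplication is bilinear over XOR: (u XOR v) * w = (u*w) XOR (v*w).
So we split each operand into its bit components and XOR the pairwise Nim products.
6 = 2 + 4 (as XOR of powers of 2).
7 = 1 + 2 + 4 (as XOR of powers of 2).
Using the standard Nim-product table on single bits:
  2*2 = 3,   2*4 = 8,   2*8 = 12,
  4*4 = 6,   4*8 = 11,  8*8 = 13,
and  1*x = x (identity), k*l = l*k (commutative).
Pairwise Nim products:
  2 * 1 = 2
  2 * 2 = 3
  2 * 4 = 8
  4 * 1 = 4
  4 * 2 = 8
  4 * 4 = 6
XOR them: 2 XOR 3 XOR 8 XOR 4 XOR 8 XOR 6 = 3.
Result: 6 * 7 = 3 (in Nim).

3


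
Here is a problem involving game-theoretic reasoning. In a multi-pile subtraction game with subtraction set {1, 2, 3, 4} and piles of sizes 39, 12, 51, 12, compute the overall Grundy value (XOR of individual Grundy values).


Subtraction set: {1, 2, 3, 4}
For this subtraction set, G(n) = n mod 5 (period = max + 1 = 5).
Pile 1 (size 39): G(39) = 39 mod 5 = 4
Pile 2 (size 12): G(12) = 12 mod 5 = 2
Pile 3 (size 51): G(51) = 51 mod 5 = 1
Pile 4 (size 12): G(12) = 12 mod 5 = 2
Total Grundy value = XOR of all: 4 XOR 2 XOR 1 XOR 2 = 5

5


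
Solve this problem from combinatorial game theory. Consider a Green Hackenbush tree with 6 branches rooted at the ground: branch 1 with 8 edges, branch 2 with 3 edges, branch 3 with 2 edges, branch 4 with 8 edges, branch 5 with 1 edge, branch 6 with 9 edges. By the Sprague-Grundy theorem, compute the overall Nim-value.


The tree has 6 branches from the ground vertex.
In Green Hackenbush, the Nim-value of a simple path of length k is k.
Branch 1: length 8, Nim-value = 8
Branch 2: length 3, Nim-value = 3
Branch 3: length 2, Nim-value = 2
Branch 4: length 8, Nim-value = 8
Branch 5: length 1, Nim-value = 1
Branch 6: length 9, Nim-value = 9
Total Nim-value = XOR of all branch values:
0 XOR 8 = 8
8 XOR 3 = 11
11 XOR 2 = 9
9 XOR 8 = 1
1 XOR 1 = 0
0 XOR 9 = 9
Nim-value of the tree = 9

9


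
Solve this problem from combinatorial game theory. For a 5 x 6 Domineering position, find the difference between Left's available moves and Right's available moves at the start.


Board is 5 x 6 (rows x cols).
Left (vertical) placements: (rows-1) * cols = 4 * 6 = 24
Right (horizontal) placements: rows * (cols-1) = 5 * 5 = 25
Advantage = Left - Right = 24 - 25 = -1

-1


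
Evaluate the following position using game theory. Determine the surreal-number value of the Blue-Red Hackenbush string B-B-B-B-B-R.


Edges (from ground): B-B-B-B-B-R
By Berlekamp's sign-expansion rule, a Blue-Red Hackenbush stalk has the value of the surreal number whose sign sequence is the edge sequence with B -> + and R -> -.
Sign sequence: +++++-
Trace the sign expansion in the surreal number tree, starting from 0:
Edge 1: B (sign +) -> bounds (0, +inf), value = 1
Edge 2: B (sign +) -> bounds (1, +inf), value = 2
Edge 3: B (sign +) -> bounds (2, +inf), value = 3
Edge 4: B (sign +) -> bounds (3, +inf), value = 4
Edge 5: B (sign +) -> bounds (4, +inf), value = 5
Edge 6: R (sign -) -> bounds (4, 5), value = 9/2
Game value = 9/2

9/2


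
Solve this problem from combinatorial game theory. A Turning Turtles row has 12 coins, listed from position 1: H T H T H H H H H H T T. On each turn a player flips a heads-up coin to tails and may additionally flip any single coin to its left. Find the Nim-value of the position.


Coins: H T H T H H H H H H T T
Key fact: a single head at position k behaves exactly like a Nim heap of size k (turning it to T and optionally flipping a coin at j < k corresponds to moving the heap from k to j, or to 0), and heads combine as a disjunctive sum (two heads at the same place would cancel, matching j XOR j = 0). So the Nim-value is the XOR of the 1-indexed positions of the heads.
Face-up positions (1-indexed): [1, 3, 5, 6, 7, 8, 9, 10]
XOR 0 with 1: 0 XOR 1 = 1
XOR 1 with 3: 1 XOR 3 = 2
XOR 2 with 5: 2 XOR 5 = 7
XOR 7 with 6: 7 XOR 6 = 1
XOR 1 with 7: 1 XOR 7 = 6
XOR 6 with 8: 6 XOR 8 = 14
XOR 14 with 9: 14 XOR 9 = 7
XOR 7 with 10: 7 XOR 10 = 13
Nim-value = 13

13


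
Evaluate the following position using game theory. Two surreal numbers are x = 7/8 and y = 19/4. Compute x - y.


x = 7/8, y = 19/4
Converting to common denominator: 8
x = 7/8, y = 38/8
x - y = 7/8 - 19/4 = -31/8

-31/8


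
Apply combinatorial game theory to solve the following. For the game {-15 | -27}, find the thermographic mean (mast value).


Game = {-15 | -27}, a switch {a | b} with numbers a > b.
Its thermograph has left wall a - t and right wall b + t, which meet at t = (a - b)/2, where both equal (a + b)/2. So the mast (mean value) is at (a + b)/2.
Mean = (-15 + (-27))/2 = -42/2 = -21

-21


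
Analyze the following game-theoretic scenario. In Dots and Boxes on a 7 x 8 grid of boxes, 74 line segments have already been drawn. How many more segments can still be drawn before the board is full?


Grid: 7 x 8 boxes, i.e. 8 rows and 9 columns of dots.
Horizontal edges: (rows + 1) * cols = 8 * 8 = 64
Vertical edges: rows * (cols + 1) = 7 * 9 = 63
Total edges: 64 + 63 = 127
Edges drawn: 74
Remaining: 127 - 74 = 53

53


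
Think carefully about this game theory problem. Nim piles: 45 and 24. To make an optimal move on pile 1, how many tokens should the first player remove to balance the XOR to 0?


Piles: 45 and 24
Current XOR: 45 XOR 24 = 53 (non-zero, so this is an N-position).
To make the XOR zero, we need to find a move that balances the piles.
For pile 1 (size 45): target = 45 XOR 53 = 24
We reduce pile 1 from 45 to 24.
Tokens removed: 45 - 24 = 21
Verification: 24 XOR 24 = 0

21


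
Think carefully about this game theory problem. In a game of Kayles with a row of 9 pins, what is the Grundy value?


Kayles: a move removes 1 or 2 adjacent pins from a contiguous row.
Removing pins from a row of k leaves two independent rows (a, b) with a + b = k - 1 (one pin) or a + b = k - 2 (two pins); an end removal gives a = 0.
By Sprague-Grundy, G(k) = mex{ G(a) XOR G(b) } over all these splits. G(0) = 0.
G(1): splits (0,0):0^0=0 -> mex({0}) = 1
G(2): splits (0,1):0^1=1 (0,0):0^0=0 -> mex({0, 1}) = 2
G(3): splits (0,2):0^2=2 (1,1):1^1=0 (0,1):0^1=1 -> mex({0, 1, 2}) = 3
G(4): splits (0,3):0^3=3 (1,2):1^2=3 (0,2):0^2=2 (1,1):1^1=0 -> mex({0, 2, 3}) = 1
G(5): splits (0,4):0^1=1 (1,3):1^3=2 (2,2):2^2=0 (0,3):0^3=3 (1,2):1^2=3 -> mex({0, 1, 2, 3}) = 4
G(6) = mex({0, 1, 2, 4}) = 3
G(7) = mex({0, 1, 3, 4, 5}) = 2
G(8) = mex({0, 2, 3, 5, 6}) = 1
G(9) = mex({0, 1, 2, 3, 6, 7}) = 4
Therefore G(9) = 4.

4


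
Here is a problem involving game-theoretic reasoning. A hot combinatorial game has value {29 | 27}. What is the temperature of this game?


The game is {29 | 27}, a switch {a | b} with numbers a > b.
Cooling {a | b} by t gives {a - t | b + t}, which stops being hot when a - t = b + t, i.e. at t = (a - b)/2. So the temperature of a switch is (a - b)/2.
Temperature = (Left option - Right option) / 2
= (29 - (27)) / 2
= 2 / 2
= 1

1


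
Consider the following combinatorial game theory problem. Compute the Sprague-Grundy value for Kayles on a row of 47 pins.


Kayles: a move removes 1 or 2 adjacent pins from a contiguous row.
Removing pins from a row of k leaves two independent rows (a, b) with a + b = k - 1 (one pin) or a + b = k - 2 (two pins); an end removal gives a = 0.
By Sprague-Grundy, G(k) = mex{ G(a) XOR G(b) } over all these splits. G(0) = 0.
G(1): splits (0,0):0^0=0 -> mex({0}) = 1
G(2): splits (0,1):0^1=1 (0,0):0^0=0 -> mex({0, 1}) = 2
G(3): splits (0,2):0^2=2 (1,1):1^1=0 (0,1):0^1=1 -> mex({0, 1, 2}) = 3
G(4): splits (0,3):0^3=3 (1,2):1^2=3 (0,2):0^2=2 (1,1):1^1=0 -> mex({0, 2, 3}) = 1
G(5): splits (0,4):0^1=1 (1,3):1^3=2 (2,2):2^2=0 (0,3):0^3=3 (1,2):1^2=3 -> mex({0, 1, 2, 3}) = 4
G(6) = mex({0, 1, 2, 4}) = 3
G(7) = mex({0, 1, 3, 4, 5}) = 2
G(8) = mex({0, 2, 3, 5, 6}) = 1
G(9) = mex({0, 1, 2, 3, 6, 7}) = 4
G(10) = mex({0, 1, 3, 4, 5, 7}) = 2
G(11) = mex({0, 1, 2, 3, 4, 5}) = 6
G(12) = mex({0, 1, 2, 3, 5, 6, 7}) = 4
G(13) = mex({0, 2, 3, 4, 6, 7}) = 1
G(14) = mex({0, 1, 4, 5, 6, 7}) = 2
G(15) = mex({0, 1, 2, 3, 4, 5, 6}) = 7
G(16) = mex({0, 2, 3, 5, 6, 7}) = 1
G(17) = mex({0, 1, 2, 3, 5, 6, 7}) = 4
G(18) = mex({0, 1, 2, 4, 5, 6}) = 3
G(19) = mex({0, 1, 3, 4, 5, 7}) = 2
G(20) = mex({0, 2, 3, 4, 5, 6, 7}) = 1
G(21) = mex({0, 1, 2, 3, 5, 6, 7}) = 4
G(22) = mex({0, 1, 2, 3, 4, 5, 7}) = 6
G(23) = mex({0, 1, 2, 3, 4, 5, 6}) = 7
G(24) = mex({0, 1, 2, 3, 5, 6, 7}) = 4
G(25) = mex({0, 2, 3, 4, 6, 7}) = 1
G(26) = mex({0, 1, 3, 4, 5, 6, 7}) = 2
G(27) = mex({0, 1, 2, 3, 4, 5, 6, 7}) = 8
G(28) = mex({0, 1, 2, 3, 4, 6, 7, 8}) = 5
G(29) = mex({0, 1, 2, 3, 5, 6, 7, 8, 9}) = 4
G(30) = mex({0, 1, 2, 3, 4, 5, 6, 9, 10}) = 7
G(31) = mex({0, 1, 3, 4, 5, 7, 10, 11}) = 2
G(32) = mex({0, 2, 3, 4, 5, 6, 7, 9, 11}) = 1
G(33) = mex({0, 1, 2, 3, 4, 5, 6, 7, 9, 12}) = 8
G(34) = mex({0, 1, 2, 3, 4, 5, 7, 8, 11, 12}) = 6
G(35) = mex({0, 1, 2, 3, 4, 5, 6, 8, 9, 10, 11}) = 7
G(36) = mex({0, 1, 2, 3, 5, 6, 7, 9, 10}) = 4
G(37) = mex({0, 2, 3, 4, 6, 7, 9, 10, 11, 12}) = 1
G(38) = mex({0, 1, 3, 4, 5, 6, 7, 9, 10, 11, 12}) = 2
G(39) = mex({0, 1, 2, 4, 5, 6, 7, 9, 10, 12, 14}) = 3
G(40) = mex({0, 2, 3, 4, 6, 7, 11, 12, 14}) = 1
G(41) = mex({0, 1, 2, 3, 5, 6, 7, 9, 10, 11, 12}) = 4
G(42) = mex({0, 1, 2, 3, 4, 5, 6, 9, 10}) = 7
G(43) = mex({0, 1, 3, 4, 5, 7, 9, 10, 12, 15}) = 2
G(44) = mex({0, 2, 3, 4, 5, 6, 7, 9, 10, 12, 15}) = 1
G(45) = mex({0, 1, 2, 3, 4, 5, 6, 7, 9, 10, 12, 14}) = 8
G(46) = mex({0, 1, 3, 4, 5, 7, 8, 11, 12, 14}) = 2
G(47) = mex({0, 1, 2, 3, 4, 5, 6, 8, 9, 10, 11, 12}) = 7
Therefore G(47) = 7.

7


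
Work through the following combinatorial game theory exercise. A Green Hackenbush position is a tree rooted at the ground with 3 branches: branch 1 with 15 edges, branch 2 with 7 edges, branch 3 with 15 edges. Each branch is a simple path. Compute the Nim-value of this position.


The tree has 3 branches from the ground vertex.
In Green Hackenbush, the Nim-value of a simple path of length k is k.
Branch 1: length 15, Nim-value = 15
Branch 2: length 7, Nim-value = 7
Branch 3: length 15, Nim-value = 15
Total Nim-value = XOR of all branch values:
0 XOR 15 = 15
15 XOR 7 = 8
8 XOR 15 = 7
Nim-value of the tree = 7

7


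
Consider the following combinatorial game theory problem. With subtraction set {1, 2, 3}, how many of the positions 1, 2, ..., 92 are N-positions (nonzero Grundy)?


Subtraction set S = {1, 2, 3}, so G(n) = n mod 4.
G(n) = 0 when n is a multiple of 4.
Multiples of 4 in [1, 92]: 23
N-positions (nonzero Grundy) = 92 - 23 = 69

69


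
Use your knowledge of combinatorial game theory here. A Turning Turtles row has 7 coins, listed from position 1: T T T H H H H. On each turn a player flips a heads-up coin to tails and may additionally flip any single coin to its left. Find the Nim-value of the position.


Coins: T T T H H H H
Key fact: a single head at position k behaves exactly like a Nim heap of size k (turning it to T and optionally flipping a coin at j < k corresponds to moving the heap from k to j, or to 0), and heads combine as a disjunctive sum (two heads at the same place would cancel, matching j XOR j = 0). So the Nim-value is the XOR of the 1-indexed positions of the heads.
Face-up positions (1-indexed): [4, 5, 6, 7]
XOR 0 with 4: 0 XOR 4 = 4
XOR 4 with 5: 4 XOR 5 = 1
XOR 1 with 6: 1 XOR 6 = 7
XOR 7 with 7: 7 XOR 7 = 0
Nim-value = 0

0


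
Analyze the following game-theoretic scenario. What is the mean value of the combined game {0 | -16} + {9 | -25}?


G1 = {0 | -16}, G2 = {9 | -25}
Each is a switch {a | b} with numbers a > b; its mean value is (a + b)/2, and mean value is additive over game sums: m(G1 + G2) = m(G1) + m(G2).
Mean of G1 = (0 + (-16))/2 = -16/2 = -8
Mean of G2 = (9 + (-25))/2 = -16/2 = -8
Mean of G1 + G2 = -8 + -8 = -16

-16


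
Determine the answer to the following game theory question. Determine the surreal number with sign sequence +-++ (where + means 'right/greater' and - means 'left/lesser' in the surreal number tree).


Sign expansion: +-++
Rule: track bounds (lo, hi), initially (-inf, +inf). On '+', the current value becomes lo and we move to the simplest number in (value, hi): value + 1 if hi = +inf, otherwise the midpoint (value + hi)/2. On '-', the current value becomes hi and we move to value - 1 if lo = -inf, otherwise the midpoint (lo + value)/2.
Start at 0.
Step 1: sign = +, move right. Bounds: (0, +inf). Value = 1
Step 2: sign = -, move left. Bounds: (0, 1). Value = 1/2
Step 3: sign = +, move right. Bounds: (1/2, 1). Value = 3/4
Step 4: sign = +, move right. Bounds: (3/4, 1). Value = 7/8
The surreal number with sign expansion +-++ is 7/8.

7/8


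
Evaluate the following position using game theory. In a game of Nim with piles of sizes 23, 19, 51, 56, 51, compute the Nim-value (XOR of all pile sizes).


We need the XOR (exclusive or) of all pile sizes.
After XOR-ing pile 1 (size 23): 0 XOR 23 = 23
After XOR-ing pile 2 (size 19): 23 XOR 19 = 4
After XOR-ing pile 3 (size 51): 4 XOR 51 = 55
After XOR-ing pile 4 (size 56): 55 XOR 56 = 15
After XOR-ing pile 5 (size 51): 15 XOR 51 = 60
The Nim-value of this position is 60.

60


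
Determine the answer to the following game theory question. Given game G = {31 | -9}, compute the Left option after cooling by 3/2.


Original game: {31 | -9} (a switch {a | b} with a > b).
Cooling by t (for t below the temperature (a - b)/2 = 20) taxes each move by t: {a | b} cooled by t is {a - t | b + t}.
Cooling amount: t = 3/2
Cooled Left option: 31 - 3/2 = 59/2
Cooled Right option: -9 + 3/2 = -15/2
Cooled game: {59/2 | -15/2}
Left option = 59/2

59/2


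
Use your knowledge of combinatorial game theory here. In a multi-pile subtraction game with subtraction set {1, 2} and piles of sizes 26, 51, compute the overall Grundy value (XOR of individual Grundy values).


Subtraction set: {1, 2}
For this subtraction set, G(n) = n mod 3 (period = max + 1 = 3).
Pile 1 (size 26): G(26) = 26 mod 3 = 2
Pile 2 (size 51): G(51) = 51 mod 3 = 0
Total Grundy value = XOR of all: 2 XOR 0 = 2

2


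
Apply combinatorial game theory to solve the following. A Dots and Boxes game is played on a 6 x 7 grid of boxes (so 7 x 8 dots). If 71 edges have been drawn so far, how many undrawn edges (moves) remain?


Grid: 6 x 7 boxes, i.e. 7 rows and 8 columns of dots.
Horizontal edges: (rows + 1) * cols = 7 * 7 = 49
Vertical edges: rows * (cols + 1) = 6 * 8 = 48
Total edges: 49 + 48 = 97
Edges drawn: 71
Remaining: 97 - 71 = 26

26


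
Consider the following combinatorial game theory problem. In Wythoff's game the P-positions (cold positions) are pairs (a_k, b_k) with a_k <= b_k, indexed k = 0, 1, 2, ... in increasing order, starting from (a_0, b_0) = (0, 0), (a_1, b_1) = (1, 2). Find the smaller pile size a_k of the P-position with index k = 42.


By Wythoff's theorem, a_k = floor(k * phi) and b_k = floor(k * phi^2) = a_k + k, where phi = (1 + sqrt(5))/2 is the golden ratio.
phi = (1 + sqrt(5))/2 = 1.618034
k = 42
k * phi = 42 * 1.618034 = 67.957428
a_42 = floor(k * phi) = 67

67


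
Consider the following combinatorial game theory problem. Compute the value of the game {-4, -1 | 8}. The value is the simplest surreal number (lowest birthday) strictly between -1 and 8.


Left options: {-4, -1}, max = -1
Right options: {8}, min = 8
All options are numbers and max(Left) < min(Right), so by the simplicity theorem the value is the simplest (earliest-born) number strictly between -1 and 8.
Integers 0 through 7 all lie strictly between -1 and 8.
Among integers, the simplest (lowest birthday = smallest |n|; 0 is born on day 0, +-n on day n) is 0.
No non-integer in the interval can be simpler: if x is a non-integer in the interval, then floor(x) or ceil(x) also lies in the interval (the interval contains an integer), and both are proper prefixes of x's sign expansion, i.e. born earlier. So the game value is 0.
Game value = 0

0


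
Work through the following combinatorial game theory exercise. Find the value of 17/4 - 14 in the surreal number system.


x = 17/4, y = 14
Converting to common denominator: 4
x = 17/4, y = 56/4
x - y = 17/4 - 14 = -39/4

-39/4


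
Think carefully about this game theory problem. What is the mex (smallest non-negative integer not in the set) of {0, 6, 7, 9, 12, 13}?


Set = {0, 6, 7, 9, 12, 13}
0 is in the set.
1 is NOT in the set. This is the mex.
mex = 1

1


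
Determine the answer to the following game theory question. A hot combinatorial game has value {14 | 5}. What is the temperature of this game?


The game is {14 | 5}, a switch {a | b} with numbers a > b.
Cooling {a | b} by t gives {a - t | b + t}, which stops being hot when a - t = b + t, i.e. at t = (a - b)/2. So the temperature of a switch is (a - b)/2.
Temperature = (Left option - Right option) / 2
= (14 - (5)) / 2
= 9 / 2
= 9/2

9/2


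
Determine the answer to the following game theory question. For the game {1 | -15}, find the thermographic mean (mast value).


Game = {1 | -15}, a switch {a | b} with numbers a > b.
Its thermograph has left wall a - t and right wall b + t, which meet at t = (a - b)/2, where both equal (a + b)/2. So the mast (mean value) is at (a + b)/2.
Mean = (1 + (-15))/2 = -14/2 = -7

-7


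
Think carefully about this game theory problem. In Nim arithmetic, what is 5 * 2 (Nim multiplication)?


Nim multiplication is bilinear over XOR: (u XOR v) * w = (u*w) XOR (v*w).
So we split each operand into its bit components and XOR the pairwise Nim products.
5 = 1 + 4 (as XOR of powers of 2).
2 = 2 (as XOR of powers of 2).
Using the standard Nim-product table on single bits:
  2*2 = 3,   2*4 = 8,   2*8 = 12,
  4*4 = 6,   4*8 = 11,  8*8 = 13,
and  1*x = x (identity), k*l = l*k (commutative).
Pairwise Nim products:
  1 * 2 = 2
  4 * 2 = 8
XOR them: 2 XOR 8 = 10.
Result: 5 * 2 = 10 (in Nim).

10


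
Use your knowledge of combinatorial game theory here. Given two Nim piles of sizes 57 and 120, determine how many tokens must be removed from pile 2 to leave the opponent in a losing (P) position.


Piles: 57 and 120
Current XOR: 57 XOR 120 = 65 (non-zero, so this is an N-position).
To make the XOR zero, we need to find a move that balances the piles.
For pile 2 (size 120): target = 120 XOR 65 = 57
We reduce pile 2 from 120 to 57.
Tokens removed: 120 - 57 = 63
Verification: 57 XOR 57 = 0

63


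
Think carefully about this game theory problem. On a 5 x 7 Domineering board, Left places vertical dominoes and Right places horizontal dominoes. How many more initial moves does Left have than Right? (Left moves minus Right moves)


Board is 5 x 7 (rows x cols).
Left (vertical) placements: (rows-1) * cols = 4 * 7 = 28
Right (horizontal) placements: rows * (cols-1) = 5 * 6 = 30
Advantage = Left - Right = 28 - 30 = -2

-2


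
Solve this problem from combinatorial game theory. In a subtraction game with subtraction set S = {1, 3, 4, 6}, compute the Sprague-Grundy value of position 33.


The subtraction set is S = {1, 3, 4, 6}.
G(k) = mex{ G(k - s) : s in S, s <= k }. We compute iteratively: G(0) = 0.
G(1) = mex({0}) = 1
G(2) = mex({1}) = 0
G(3) = mex({0}) = 1
G(4) = mex({0, 1}) = 2
G(5) = mex({0, 1, 2}) = 3
G(6) = mex({0, 1, 3}) = 2
G(7) = mex({1, 2}) = 0
G(8) = mex({0, 2, 3}) = 1
G(9) = mex({1, 2, 3}) = 0
G(10) = mex({0, 2}) = 1
G(11) = mex({0, 1, 3}) = 2
G(12) = mex({0, 1, 2}) = 3
Observe that G(7)..G(12) = 0, 1, 0, 1, 2, 3 repeats G(0)..G(5) = 0, 1, 0, 1, 2, 3.
For k >= max(S) = 6, G(k) is determined by the previous 6 values G(k-6)..G(k-1); a window of 6 consecutive values has recurred shifted by 7, so by induction G(k + 7) = G(k) for all k >= 0: the sequence is periodic from the start with period 7.
One period: G(0..6) = 0, 1, 0, 1, 2, 3, 2.
33 mod 7 = 5, so G(33) = G(5) = 3.

3


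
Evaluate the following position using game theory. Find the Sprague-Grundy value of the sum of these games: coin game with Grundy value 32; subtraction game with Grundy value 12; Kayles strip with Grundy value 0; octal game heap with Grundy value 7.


By the Sprague-Grundy theorem, the Grundy value of a sum of games is the XOR of individual Grundy values.
coin game: Grundy value = 32. Running XOR: 0 XOR 32 = 32
subtraction game: Grundy value = 12. Running XOR: 32 XOR 12 = 44
Kayles strip: Grundy value = 0. Running XOR: 44 XOR 0 = 44
octal game heap: Grundy value = 7. Running XOR: 44 XOR 7 = 43
The combined Grundy value is 43.

43


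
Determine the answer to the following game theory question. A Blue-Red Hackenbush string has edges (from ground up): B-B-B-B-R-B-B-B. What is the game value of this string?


Edges (from ground): B-B-B-B-R-B-B-B
By Berlekamp's sign-expansion rule, a Blue-Red Hackenbush stalk has the value of the surreal number whose sign sequence is the edge sequence with B -> + and R -> -.
Sign sequence: ++++-+++
Trace the sign expansion in the surreal number tree, starting from 0:
Edge 1: B (sign +) -> bounds (0, +inf), value = 1
Edge 2: B (sign +) -> bounds (1, +inf), value = 2
Edge 3: B (sign +) -> bounds (2, +inf), value = 3
Edge 4: B (sign +) -> bounds (3, +inf), value = 4
Edge 5: R (sign -) -> bounds (3, 4), value = 7/2
Edge 6: B (sign +) -> bounds (7/2, 4), value = 15/4
Edge 7: B (sign +) -> bounds (15/4, 4), value = 31/8
Edge 8: B (sign +) -> bounds (31/8, 4), value = 63/16
Game value = 63/16

63/16


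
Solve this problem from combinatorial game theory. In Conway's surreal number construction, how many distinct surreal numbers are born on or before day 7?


Day 0: {|} = 0 is born. Count = 1.
Day n: the number of surreal numbers born by day n is 2^(n+1) - 1.
By day 0: 2^1 - 1 = 1
By day 1: 2^2 - 1 = 3
By day 2: 2^3 - 1 = 7
By day 3: 2^4 - 1 = 15
By day 4: 2^5 - 1 = 31
By day 5: 2^6 - 1 = 63
By day 6: 2^7 - 1 = 127
By day 7: 2^8 - 1 = 255
By day 7: 255 surreal numbers.

255


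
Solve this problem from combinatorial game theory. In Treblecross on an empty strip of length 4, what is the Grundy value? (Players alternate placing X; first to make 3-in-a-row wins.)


Treblecross: place X on empty cells; 3-in-a-row wins.
Playing within two cells of an existing X lets the opponent win at once, so sensible play treats the cells i-2..i+2 around each X as dead. The player left with no safe cell loses, so this is a normal-play take-away game on strips of safe cells.
Placing X at cell i (0-indexed) of a strip of k safe cells leaves independent strips of sizes max(0, i-2) and max(0, k-i-3). Hence G(k) = mex{ G(max(0,i-2)) XOR G(max(0,k-i-3)) : 0 <= i < k }, with G(0) = 0.
G(1): splits (0,0):0^0=0 -> mex({0}) = 1
G(2): splits (0,0):0^0=0 -> mex({0}) = 1
G(3): splits (0,0):0^0=0 -> mex({0}) = 1
G(4): splits (0,1):0^1=1 (0,0):0^0=0 -> mex({0, 1}) = 2
Therefore G(4) = 2.

2


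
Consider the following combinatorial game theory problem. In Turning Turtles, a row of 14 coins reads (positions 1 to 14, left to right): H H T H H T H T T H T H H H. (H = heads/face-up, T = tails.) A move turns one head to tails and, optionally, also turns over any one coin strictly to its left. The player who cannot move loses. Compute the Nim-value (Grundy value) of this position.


Coins: H H T H H T H T T H T H H H
Key fact: a single head at position k behaves exactly like a Nim heap of size k (turning it to T and optionally flipping a coin at j < k corresponds to moving the heap from k to j, or to 0), and heads combine as a disjunctive sum (two heads at the same place would cancel, matching j XOR j = 0). So the Nim-value is the XOR of the 1-indexed positions of the heads.
Face-up positions (1-indexed): [1, 2, 4, 5, 7, 10, 12, 13, 14]
XOR 0 with 1: 0 XOR 1 = 1
XOR 1 with 2: 1 XOR 2 = 3
XOR 3 with 4: 3 XOR 4 = 7
XOR 7 with 5: 7 XOR 5 = 2
XOR 2 with 7: 2 XOR 7 = 5
XOR 5 with 10: 5 XOR 10 = 15
XOR 15 with 12: 15 XOR 12 = 3
XOR 3 with 13: 3 XOR 13 = 14
XOR 14 with 14: 14 XOR 14 = 0
Nim-value = 0

0
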